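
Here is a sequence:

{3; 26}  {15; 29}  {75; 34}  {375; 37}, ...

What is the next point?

First entry: ×5 each step; 3, 15, 75, 375 → 1875.
Second entry: 26, 29, 34, 37 → 42 (alternating steps +3, +5, +3, +5, …).
Combining the parts gives {1875; 42}.

{1875; 42}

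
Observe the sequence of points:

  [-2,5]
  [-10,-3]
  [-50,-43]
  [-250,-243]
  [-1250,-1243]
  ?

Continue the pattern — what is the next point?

For the first part, ×5 each step: -2, -10, -50, -250, -1250 → -6250.
Second part goes 5, -3, -43, -243, -1243 → -6243 (always 7 more than the first part).
So the next point is [-6250,-6243].

[-6250,-6243]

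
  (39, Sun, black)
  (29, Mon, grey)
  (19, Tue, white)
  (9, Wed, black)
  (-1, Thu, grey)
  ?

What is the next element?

(-11, Fri, white)

First slot: 39, 29, 19, 9, -1 → -11 (−10 each step).
Day: runs through the weekdays Mon→Sun, so Sun, Mon, Tue, Wed, Thu → Fri.
Shade: repeats black → grey → white, so black, grey, white, black, grey → white.
So the next element is (-11, Fri, white).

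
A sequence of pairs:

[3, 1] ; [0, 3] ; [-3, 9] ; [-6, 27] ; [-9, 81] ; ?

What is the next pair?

First slot: −3 each step; 3, 0, -3, -6, -9 → -12.
Second slot: ×3 each step, so 1, 3, 9, 27, 81 → 243.
Putting it together: [-12, 243].

[-12, 243]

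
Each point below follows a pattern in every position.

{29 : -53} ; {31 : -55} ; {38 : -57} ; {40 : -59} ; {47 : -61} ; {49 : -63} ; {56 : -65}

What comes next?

First value: 29, 31, 38, 40, 47, 49, 56 → 58 (alternating steps +2, +7, +2, +7, …).
Second value: −2 each step; -53, -55, -57, -59, -61, -63, -65 → -67.
Putting it together: {58 : -67}.

{58 : -67}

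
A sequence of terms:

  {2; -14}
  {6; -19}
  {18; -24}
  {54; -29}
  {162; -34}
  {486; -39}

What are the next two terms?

First component: ×3 each step, so 2, 6, 18, 54, 162, 486 → 1458 → 4374.
Second component goes -14, -19, -24, -29, -34, -39 → -44 → -49 (−5 each step).
So the next two terms are {1458; -44} and {4374; -49}.

{1458; -44}, {4374; -49}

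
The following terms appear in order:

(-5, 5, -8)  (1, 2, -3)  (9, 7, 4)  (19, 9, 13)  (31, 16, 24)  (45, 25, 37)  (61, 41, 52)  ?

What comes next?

First slot goes -5, 1, 9, 19, 31, 45, 61 → 79 (differences are 6, 8, 10, … (increasing by 2 each time)).
Second slot: each term is the sum of the two before it; 5, 2, 7, 9, 16, 25, 41 → 66.
Third slot: differences are 5, 7, 9, … (increasing by 2 each time), so -8, -3, 4, 13, 24, 37, 52 → 69.
Combining the parts gives (79, 66, 69).

(79, 66, 69)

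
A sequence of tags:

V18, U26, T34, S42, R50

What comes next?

Q58

Letter goes V, U, T, S, R → Q (letters move back 1 place in the alphabet).
Second component — +8 each step: 18, 26, 34, 42, 50 → 58.
Combining the parts gives Q58.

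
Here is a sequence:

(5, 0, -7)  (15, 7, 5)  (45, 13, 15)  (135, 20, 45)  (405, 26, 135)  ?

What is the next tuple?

(1215, 33, 405)

First coordinate: ×3 each step; 5, 15, 45, 135, 405 → 1215.
Second coordinate goes 0, 7, 13, 20, 26 → 33 (alternating steps +7, +6, +7, +6, …).
Third coordinate: always the previous value of the first coordinate, so -7, 5, 15, 45, 135 → 405.
Putting it together: (1215, 33, 405).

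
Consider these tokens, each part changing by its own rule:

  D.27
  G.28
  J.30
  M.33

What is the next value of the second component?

37

Letter: letters move forward 3 places in the alphabet, so D, G, J, M → P.
Second component: 27, 28, 30, 33 → 37 (differences are 1, 2, 3, … (increasing by 1 each time)).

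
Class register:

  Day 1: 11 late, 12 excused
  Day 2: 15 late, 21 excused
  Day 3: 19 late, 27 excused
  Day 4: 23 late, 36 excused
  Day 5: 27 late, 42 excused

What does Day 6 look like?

31 late, 51 excused

Late: 11, 15, 19, 23, 27 → 31 (+4 each step).
Excused: alternating steps +9, +6, +9, +6, …, so 12, 21, 27, 36, 42 → 51.
Combining the parts gives 31 late, 51 excused.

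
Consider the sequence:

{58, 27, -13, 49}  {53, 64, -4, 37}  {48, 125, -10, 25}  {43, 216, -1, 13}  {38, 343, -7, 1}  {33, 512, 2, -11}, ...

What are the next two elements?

First entry: −5 each step; 58, 53, 48, 43, 38, 33 → 28 → 23.
Second entry: perfect cubes: 3³, 4³, 5³, …; 27, 64, 125, 216, 343, 512 → 729 → 1000.
Third entry: alternating steps +9, −6, +9, −6, …, so -13, -4, -10, -1, -7, 2 → -4 → 5.
Fourth entry: −12 each step, so 49, 37, 25, 13, 1, -11 → -23 → -35.
So the next two elements are {28, 729, -4, -23} and {23, 1000, 5, -35}.

{28, 729, -4, -23}, {23, 1000, 5, -35}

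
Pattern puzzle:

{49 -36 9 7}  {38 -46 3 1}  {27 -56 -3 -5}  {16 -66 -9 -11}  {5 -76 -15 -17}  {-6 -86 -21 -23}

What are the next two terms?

First part goes 49, 38, 27, 16, 5, -6 → -17 → -28 (−11 each step).
Second part — −10 each step: -36, -46, -56, -66, -76, -86 → -96 → -106.
Third part: −6 each step, so 9, 3, -3, -9, -15, -21 → -27 → -33.
Fourth part: 7, 1, -5, -11, -17, -23 → -29 → -35 (always 2 less than the third part).
So the next two terms are {-17 -96 -27 -29} and {-28 -106 -33 -35}.

{-17 -96 -27 -29}, {-28 -106 -33 -35}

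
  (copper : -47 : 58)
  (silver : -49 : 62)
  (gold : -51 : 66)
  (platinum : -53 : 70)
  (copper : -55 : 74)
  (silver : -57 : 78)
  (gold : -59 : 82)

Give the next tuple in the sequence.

(platinum : -61 : 86)

Metal — repeats copper → silver → gold → platinum: copper, silver, gold, platinum, copper, silver, gold → platinum.
Second slot: −2 each step; -47, -49, -51, -53, -55, -57, -59 → -61.
Third slot: +4 each step, so 58, 62, 66, 70, 74, 78, 82 → 86.
Putting it together: (platinum : -61 : 86).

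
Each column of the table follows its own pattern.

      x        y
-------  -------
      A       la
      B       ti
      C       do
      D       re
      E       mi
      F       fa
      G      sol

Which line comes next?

Column x: letters move forward 1 place in the alphabet, so A, B, C, D, E, F, G → H.
Column y: runs through the solfège scale do→ti; la, ti, do, re, mi, fa, sol → la.
Putting it together: H  la.

H  la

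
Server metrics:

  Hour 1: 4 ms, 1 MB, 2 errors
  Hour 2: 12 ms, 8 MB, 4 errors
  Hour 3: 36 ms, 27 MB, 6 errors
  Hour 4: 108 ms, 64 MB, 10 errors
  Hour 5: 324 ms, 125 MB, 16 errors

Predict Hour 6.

972 ms, 216 MB, 26 errors

Ms: ×3 each step, so 4, 12, 36, 108, 324 → 972.
MB: perfect cubes: 1³, 2³, 3³, …, so 1, 8, 27, 64, 125 → 216.
Errors: each term is the sum of the two before it, so 2, 4, 6, 10, 16 → 26.
Putting it together: 972 ms, 216 MB, 26 errors.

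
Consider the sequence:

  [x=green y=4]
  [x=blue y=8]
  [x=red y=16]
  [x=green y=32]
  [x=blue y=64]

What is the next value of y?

128

X: repeats green → blue → red; green, blue, red, green, blue → red.
Y — ×2 each step: 4, 8, 16, 32, 64 → 128.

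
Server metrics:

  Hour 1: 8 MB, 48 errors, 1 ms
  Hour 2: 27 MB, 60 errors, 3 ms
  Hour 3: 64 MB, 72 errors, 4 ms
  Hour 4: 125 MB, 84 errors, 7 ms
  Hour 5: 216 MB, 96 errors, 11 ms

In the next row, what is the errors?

Errors — +12 each step: 48, 60, 72, 84, 96 → 108.

108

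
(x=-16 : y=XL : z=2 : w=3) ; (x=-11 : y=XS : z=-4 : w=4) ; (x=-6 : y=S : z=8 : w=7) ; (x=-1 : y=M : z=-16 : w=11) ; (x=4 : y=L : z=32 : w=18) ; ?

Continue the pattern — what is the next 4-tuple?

(x=9 : y=XL : z=-64 : w=29)

X goes -16, -11, -6, -1, 4 → 9 (+5 each step).
Y — runs through clothing sizes XS→XL: XL, XS, S, M, L → XL.
Z — ×(-2) each step: 2, -4, 8, -16, 32 → -64.
W: each term is the sum of the two before it, so 3, 4, 7, 11, 18 → 29.
Putting it together: (x=9 : y=XL : z=-64 : w=29).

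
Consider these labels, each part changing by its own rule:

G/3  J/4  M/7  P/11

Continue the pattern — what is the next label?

S/18

Letter: letters move forward 3 places in the alphabet; G, J, M, P → S.
Second component: each term is the sum of the two before it, so 3, 4, 7, 11 → 18.
Combining the parts gives S/18.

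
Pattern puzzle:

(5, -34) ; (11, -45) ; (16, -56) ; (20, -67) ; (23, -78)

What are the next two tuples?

(25, -89), (26, -100)

First component: differences are 6, 5, 4, … (decreasing by 1 each time), so 5, 11, 16, 20, 23 → 25 → 26.
Second component goes -34, -45, -56, -67, -78 → -89 → -100 (−11 each step).
So the next two tuples are (25, -89) and (26, -100).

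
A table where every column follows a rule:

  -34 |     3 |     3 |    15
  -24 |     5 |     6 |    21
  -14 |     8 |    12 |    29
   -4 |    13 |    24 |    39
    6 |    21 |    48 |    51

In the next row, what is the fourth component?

First component goes -34, -24, -14, -4, 6 → 16 (+10 each step).
Second component: each term is the sum of the two before it; 3, 5, 8, 13, 21 → 34.
Third component: ×2 each step, so 3, 6, 12, 24, 48 → 96.
Fourth component — differences are 6, 8, 10, … (increasing by 2 each time): 15, 21, 29, 39, 51 → 65.

65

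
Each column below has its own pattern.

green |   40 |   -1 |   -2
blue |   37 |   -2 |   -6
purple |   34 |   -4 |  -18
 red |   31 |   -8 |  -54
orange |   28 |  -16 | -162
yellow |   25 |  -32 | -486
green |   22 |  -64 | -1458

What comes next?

For the colour, repeats green → blue → purple → red → orange → yellow: green, blue, purple, red, orange, yellow, green → blue.
Second component goes 40, 37, 34, 31, 28, 25, 22 → 19 (−3 each step).
Third component: ×2 each step, so -1, -2, -4, -8, -16, -32, -64 → -128.
Fourth component: ×3 each step; -2, -6, -18, -54, -162, -486, -1458 → -4374.
Putting it together: blue  19  -128  -4374.

blue  19  -128  -4374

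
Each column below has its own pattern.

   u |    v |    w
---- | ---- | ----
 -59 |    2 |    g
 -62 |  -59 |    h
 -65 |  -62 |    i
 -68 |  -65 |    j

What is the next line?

Column u: -59, -62, -65, -68 → -71 (−3 each step).
For the column v, always the previous value of the column u: 2, -59, -62, -65 → -68.
Column w: g, h, i, j → k (letters move forward 1 place in the alphabet).
Combining the parts gives -71  -68  k.

-71  -68  k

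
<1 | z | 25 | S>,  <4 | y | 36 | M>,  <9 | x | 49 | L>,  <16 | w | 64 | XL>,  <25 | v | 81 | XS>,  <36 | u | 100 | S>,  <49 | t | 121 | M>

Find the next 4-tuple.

<64 | s | 144 | L>

First component: perfect squares: 1², 2², 3², …; 1, 4, 9, 16, 25, 36, 49 → 64.
For the letter, letters move back 1 place in the alphabet: z, y, x, w, v, u, t → s.
Third component: perfect squares: 5², 6², 7², …, so 25, 36, 49, 64, 81, 100, 121 → 144.
Size — repeats S → M → L → XL → XS: S, M, L, XL, XS, S, M → L.
Putting it together: <64 | s | 144 | L>.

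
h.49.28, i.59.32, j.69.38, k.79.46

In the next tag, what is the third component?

Letter: letters move forward 1 place in the alphabet; h, i, j, k → l.
Second component: +10 each step, so 49, 59, 69, 79 → 89.
For the third component, differences are 4, 6, 8, … (increasing by 2 each time): 28, 32, 38, 46 → 56.

56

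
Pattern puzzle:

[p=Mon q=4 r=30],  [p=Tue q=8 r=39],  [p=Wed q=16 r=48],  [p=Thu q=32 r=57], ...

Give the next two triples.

[p=Fri q=64 r=66], [p=Sat q=128 r=75]

For the p, runs through the weekdays Mon→Sun: Mon, Tue, Wed, Thu → Fri → Sat.
Q — ×2 each step: 4, 8, 16, 32 → 64 → 128.
R: 30, 39, 48, 57 → 66 → 75 (+9 each step).
Putting the parts together: [p=Fri q=64 r=66] and then [p=Sat q=128 r=75].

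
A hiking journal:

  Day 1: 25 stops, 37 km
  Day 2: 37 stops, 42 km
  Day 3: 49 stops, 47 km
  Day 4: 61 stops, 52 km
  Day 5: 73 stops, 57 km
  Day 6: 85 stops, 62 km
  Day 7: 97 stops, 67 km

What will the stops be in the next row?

109

Stops: 25, 37, 49, 61, 73, 85, 97 → 109 (+12 each step).
For the km, +5 each step: 37, 42, 47, 52, 57, 62, 67 → 72.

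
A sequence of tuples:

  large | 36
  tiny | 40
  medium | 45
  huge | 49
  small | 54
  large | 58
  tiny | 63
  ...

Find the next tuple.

medium | 67

Size goes large, tiny, medium, huge, small, large, tiny → medium (repeats large → tiny → medium → huge → small).
For the second entry, alternating steps +4, +5, +4, +5, …: 36, 40, 45, 49, 54, 58, 63 → 67.
Putting it together: medium | 67.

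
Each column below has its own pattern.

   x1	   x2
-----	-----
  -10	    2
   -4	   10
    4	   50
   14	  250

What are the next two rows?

Column x1: differences are 6, 8, 10, … (increasing by 2 each time), so -10, -4, 4, 14 → 26 → 40.
Column x2: ×5 each step; 2, 10, 50, 250 → 1250 → 6250.
So the next two rows are 26  1250 and 40  6250.

26  1250; 40  6250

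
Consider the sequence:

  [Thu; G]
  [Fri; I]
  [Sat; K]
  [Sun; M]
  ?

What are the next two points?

[Mon; O], [Tue; Q]

Day: runs through the weekdays Mon→Sun; Thu, Fri, Sat, Sun → Mon → Tue.
For the letter, letters move forward 2 places in the alphabet: G, I, K, M → O → Q.
Putting the parts together: [Mon; O] and then [Tue; Q].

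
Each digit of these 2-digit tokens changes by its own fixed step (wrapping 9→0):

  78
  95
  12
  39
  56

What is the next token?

73

For the first digit, +2 each step, mod 10: 7, 9, 1, 3, 5 → 7.
Second digit: −3 each step, mod 10, so 8, 5, 2, 9, 6 → 3.
Combining the parts gives 73.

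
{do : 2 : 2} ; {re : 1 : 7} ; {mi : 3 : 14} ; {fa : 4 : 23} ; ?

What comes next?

{sol : 7 : 34}

Note — runs through the solfège scale do→ti: do, re, mi, fa → sol.
Second entry — each term is the sum of the two before it: 2, 1, 3, 4 → 7.
Third entry goes 2, 7, 14, 23 → 34 (differences are 5, 7, 9, … (increasing by 2 each time)).
Combining the parts gives {sol : 7 : 34}.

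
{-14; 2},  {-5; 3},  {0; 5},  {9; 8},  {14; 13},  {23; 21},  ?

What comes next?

First part: alternating steps +9, +5, +9, +5, …; -14, -5, 0, 9, 14, 23 → 28.
Second part goes 2, 3, 5, 8, 13, 21 → 34 (each term is the sum of the two before it).
Combining the parts gives {28; 34}.

{28; 34}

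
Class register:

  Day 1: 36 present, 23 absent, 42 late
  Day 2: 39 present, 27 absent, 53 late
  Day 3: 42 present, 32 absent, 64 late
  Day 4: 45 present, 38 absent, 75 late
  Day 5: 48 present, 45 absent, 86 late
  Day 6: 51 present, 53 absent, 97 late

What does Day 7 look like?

54 present, 62 absent, 108 late

Present: +3 each step, so 36, 39, 42, 45, 48, 51 → 54.
For the absent, differences are 4, 5, 6, … (increasing by 1 each time): 23, 27, 32, 38, 45, 53 → 62.
Late: 42, 53, 64, 75, 86, 97 → 108 (+11 each step).
Putting it together: 54 present, 62 absent, 108 late.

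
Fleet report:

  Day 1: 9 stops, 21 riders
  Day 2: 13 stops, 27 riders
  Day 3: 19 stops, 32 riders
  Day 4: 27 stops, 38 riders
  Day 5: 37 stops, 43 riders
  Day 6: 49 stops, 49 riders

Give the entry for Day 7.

For the stops, differences are 4, 6, 8, … (increasing by 2 each time): 9, 13, 19, 27, 37, 49 → 63.
Riders: alternating steps +6, +5, +6, +5, …, so 21, 27, 32, 38, 43, 49 → 54.
Putting it together: 63 stops, 54 riders.

63 stops, 54 riders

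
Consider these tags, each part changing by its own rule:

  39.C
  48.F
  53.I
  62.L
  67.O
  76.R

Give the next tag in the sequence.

81.U

First component — alternating steps +9, +5, +9, +5, …: 39, 48, 53, 62, 67, 76 → 81.
For the letter, letters move forward 3 places in the alphabet: C, F, I, L, O, R → U.
So the next tag is 81.U.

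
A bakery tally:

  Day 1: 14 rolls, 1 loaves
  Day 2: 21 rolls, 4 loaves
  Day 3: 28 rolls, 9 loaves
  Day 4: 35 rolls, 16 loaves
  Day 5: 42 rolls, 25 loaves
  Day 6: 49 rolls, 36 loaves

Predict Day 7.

Rolls: +7 each step; 14, 21, 28, 35, 42, 49 → 56.
Loaves: 1, 4, 9, 16, 25, 36 → 49 (perfect squares: 1², 2², 3², …).
So the next record is 56 rolls, 49 loaves.

56 rolls, 49 loaves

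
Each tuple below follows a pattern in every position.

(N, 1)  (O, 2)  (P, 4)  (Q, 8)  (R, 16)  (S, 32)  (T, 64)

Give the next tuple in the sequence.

(U, 128)

Letter — letters move forward 1 place in the alphabet: N, O, P, Q, R, S, T → U.
Second part: 1, 2, 4, 8, 16, 32, 64 → 128 (×2 each step).
Combining the parts gives (U, 128).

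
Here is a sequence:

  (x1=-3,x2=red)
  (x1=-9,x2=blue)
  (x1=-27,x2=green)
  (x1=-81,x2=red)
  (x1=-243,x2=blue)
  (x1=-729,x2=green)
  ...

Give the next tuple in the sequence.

(x1=-2187,x2=red)

For the x1, ×3 each step: -3, -9, -27, -81, -243, -729 → -2187.
X2 goes red, blue, green, red, blue, green → red (repeats red → blue → green).
Combining the parts gives (x1=-2187,x2=red).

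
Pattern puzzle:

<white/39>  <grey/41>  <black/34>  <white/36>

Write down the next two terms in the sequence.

For the shade, repeats white → grey → black: white, grey, black, white → grey → black.
Second part goes 39, 41, 34, 36 → 29 → 31 (alternating steps +2, −7, +2, −7, …).
Putting the parts together: <grey/29> and then <black/31>.

<grey/29>, <black/31>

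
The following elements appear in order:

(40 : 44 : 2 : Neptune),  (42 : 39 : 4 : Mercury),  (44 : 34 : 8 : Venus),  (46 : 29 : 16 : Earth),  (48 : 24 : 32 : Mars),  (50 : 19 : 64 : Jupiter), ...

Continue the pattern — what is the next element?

(52 : 14 : 128 : Saturn)

For the first slot, +2 each step: 40, 42, 44, 46, 48, 50 → 52.
Second slot: 44, 39, 34, 29, 24, 19 → 14 (−5 each step).
Third slot: 2, 4, 8, 16, 32, 64 → 128 (×2 each step).
Planet: Neptune, Mercury, Venus, Earth, Mars, Jupiter → Saturn (runs through the planets Mercury→Neptune).
Putting it together: (52 : 14 : 128 : Saturn).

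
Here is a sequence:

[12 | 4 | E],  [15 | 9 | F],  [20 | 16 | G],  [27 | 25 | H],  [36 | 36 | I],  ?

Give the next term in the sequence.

For the first component, differences are 3, 5, 7, … (increasing by 2 each time): 12, 15, 20, 27, 36 → 47.
For the second component, perfect squares: 2², 3², 4², …: 4, 9, 16, 25, 36 → 49.
Letter — letters move forward 1 place in the alphabet: E, F, G, H, I → J.
Putting it together: [47 | 49 | J].

[47 | 49 | J]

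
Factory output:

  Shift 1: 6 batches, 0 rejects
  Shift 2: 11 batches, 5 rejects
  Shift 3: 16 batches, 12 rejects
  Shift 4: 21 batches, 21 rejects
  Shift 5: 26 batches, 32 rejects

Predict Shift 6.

31 batches, 45 rejects

Batches: +5 each step; 6, 11, 16, 21, 26 → 31.
Rejects: differences are 5, 7, 9, … (increasing by 2 each time); 0, 5, 12, 21, 32 → 45.
So the next line is 31 batches, 45 rejects.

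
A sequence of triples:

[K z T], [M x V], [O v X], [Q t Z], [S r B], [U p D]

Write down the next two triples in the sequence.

First letter goes K, M, O, Q, S, U → W → Y (letters move forward 2 places in the alphabet).
Second letter: letters move back 2 places in the alphabet; z, x, v, t, r, p → n → l.
Third letter: T, V, X, Z, B, D → F → H (letters move forward 2 places in the alphabet, wrapping Z→A).
Putting the parts together: [W n F] and then [Y l H].

[W n F], [Y l H]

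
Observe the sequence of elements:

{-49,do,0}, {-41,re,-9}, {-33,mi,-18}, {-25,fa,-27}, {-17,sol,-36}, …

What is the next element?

{-9,la,-45}

First part — +8 each step: -49, -41, -33, -25, -17 → -9.
For the note, runs through the solfège scale do→ti: do, re, mi, fa, sol → la.
Third part: 0, -9, -18, -27, -36 → -45 (−9 each step).
Combining the parts gives {-9,la,-45}.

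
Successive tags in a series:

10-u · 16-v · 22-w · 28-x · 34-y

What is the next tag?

For the first component, +6 each step: 10, 16, 22, 28, 34 → 40.
Letter: u, v, w, x, y → z (letters move forward 1 place in the alphabet).
Putting it together: 40-z.

40-z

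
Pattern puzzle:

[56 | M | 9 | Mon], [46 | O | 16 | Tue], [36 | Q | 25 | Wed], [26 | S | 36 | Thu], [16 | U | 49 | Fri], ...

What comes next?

First value: 56, 46, 36, 26, 16 → 6 (−10 each step).
Letter — letters move forward 2 places in the alphabet: M, O, Q, S, U → W.
Third value — perfect squares: 3², 4², 5², …: 9, 16, 25, 36, 49 → 64.
Day — runs through the weekdays Mon→Sun: Mon, Tue, Wed, Thu, Fri → Sat.
Combining the parts gives [6 | W | 64 | Sat].

[6 | W | 64 | Sat]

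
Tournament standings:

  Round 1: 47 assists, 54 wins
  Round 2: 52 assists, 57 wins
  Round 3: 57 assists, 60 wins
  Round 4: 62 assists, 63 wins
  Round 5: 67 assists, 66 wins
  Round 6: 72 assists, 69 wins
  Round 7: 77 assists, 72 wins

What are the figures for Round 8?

Assists — +5 each step: 47, 52, 57, 62, 67, 72, 77 → 82.
Wins: 54, 57, 60, 63, 66, 69, 72 → 75 (+3 each step).
Combining the parts gives 82 assists, 75 wins.

82 assists, 75 wins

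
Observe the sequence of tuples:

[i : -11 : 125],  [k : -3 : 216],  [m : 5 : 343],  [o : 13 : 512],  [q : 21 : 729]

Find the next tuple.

Letter: i, k, m, o, q → s (letters move forward 2 places in the alphabet).
Second value: -11, -3, 5, 13, 21 → 29 (+8 each step).
Third value: perfect cubes: 5³, 6³, 7³, …, so 125, 216, 343, 512, 729 → 1000.
Putting it together: [s : 29 : 1000].

[s : 29 : 1000]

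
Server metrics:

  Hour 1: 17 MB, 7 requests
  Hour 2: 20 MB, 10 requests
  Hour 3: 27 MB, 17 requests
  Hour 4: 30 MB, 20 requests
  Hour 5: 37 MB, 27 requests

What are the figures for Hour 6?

MB: 17, 20, 27, 30, 37 → 40 (alternating steps +3, +7, +3, +7, …).
Requests: always 10 less than the MB; 7, 10, 17, 20, 27 → 30.
So the next line is 40 MB, 30 requests.

40 MB, 30 requests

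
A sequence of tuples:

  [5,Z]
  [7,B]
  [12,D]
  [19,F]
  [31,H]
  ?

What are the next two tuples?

First part — each term is the sum of the two before it: 5, 7, 12, 19, 31 → 50 → 81.
Letter: letters move forward 2 places in the alphabet, wrapping Z→A; Z, B, D, F, H → J → L.
Putting the parts together: [50,J] and then [81,L].

[50,J], [81,L]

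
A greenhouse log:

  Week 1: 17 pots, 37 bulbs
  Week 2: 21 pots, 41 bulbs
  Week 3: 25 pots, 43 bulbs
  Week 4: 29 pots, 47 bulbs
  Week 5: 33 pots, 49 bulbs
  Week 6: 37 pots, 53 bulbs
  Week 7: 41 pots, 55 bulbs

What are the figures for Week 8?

Pots: +4 each step; 17, 21, 25, 29, 33, 37, 41 → 45.
Bulbs — alternating steps +4, +2, +4, +2, …: 37, 41, 43, 47, 49, 53, 55 → 59.
So the next row is 45 pots, 59 bulbs.

45 pots, 59 bulbs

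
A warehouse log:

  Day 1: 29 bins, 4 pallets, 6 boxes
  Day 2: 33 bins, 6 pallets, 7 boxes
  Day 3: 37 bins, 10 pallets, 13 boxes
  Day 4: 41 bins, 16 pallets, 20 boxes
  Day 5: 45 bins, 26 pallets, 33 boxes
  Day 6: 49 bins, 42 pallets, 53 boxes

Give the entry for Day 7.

53 bins, 68 pallets, 86 boxes

Bins — +4 each step: 29, 33, 37, 41, 45, 49 → 53.
Pallets: 4, 6, 10, 16, 26, 42 → 68 (each term is the sum of the two before it).
Boxes: 6, 7, 13, 20, 33, 53 → 86 (each term is the sum of the two before it).
Putting it together: 53 bins, 68 pallets, 86 boxes.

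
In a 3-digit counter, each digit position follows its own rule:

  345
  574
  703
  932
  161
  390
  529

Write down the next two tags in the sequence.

758, 987

First digit: +2 each step, mod 10; 3, 5, 7, 9, 1, 3, 5 → 7 → 9.
Second digit: +3 each step, mod 10, so 4, 7, 0, 3, 6, 9, 2 → 5 → 8.
Third digit: 5, 4, 3, 2, 1, 0, 9 → 8 → 7 (−1 each step, mod 10).
So the next two tags are 758 and 987.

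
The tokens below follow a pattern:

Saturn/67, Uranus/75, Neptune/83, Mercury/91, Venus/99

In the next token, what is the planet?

Planet: runs through the planets Mercury→Neptune; Saturn, Uranus, Neptune, Mercury, Venus → Earth.

Earth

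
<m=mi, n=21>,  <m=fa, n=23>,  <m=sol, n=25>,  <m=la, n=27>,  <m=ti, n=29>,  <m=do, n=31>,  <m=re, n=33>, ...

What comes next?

M goes mi, fa, sol, la, ti, do, re → mi (runs through the solfège scale do→ti).
For the n, +2 each step: 21, 23, 25, 27, 29, 31, 33 → 35.
So the next element is <m=mi, n=35>.

<m=mi, n=35>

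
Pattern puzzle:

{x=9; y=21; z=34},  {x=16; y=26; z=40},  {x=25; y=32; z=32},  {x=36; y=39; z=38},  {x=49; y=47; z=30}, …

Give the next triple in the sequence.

X: perfect squares: 3², 4², 5², …; 9, 16, 25, 36, 49 → 64.
Y goes 21, 26, 32, 39, 47 → 56 (differences are 5, 6, 7, … (increasing by 1 each time)).
Z: 34, 40, 32, 38, 30 → 36 (alternating steps +6, −8, +6, −8, …).
Putting it together: {x=64; y=56; z=36}.

{x=64; y=56; z=36}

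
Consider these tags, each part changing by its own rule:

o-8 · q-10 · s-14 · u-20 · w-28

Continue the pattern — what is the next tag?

Letter — letters move forward 2 places in the alphabet: o, q, s, u, w → y.
Second component: differences are 2, 4, 6, … (increasing by 2 each time); 8, 10, 14, 20, 28 → 38.
So the next tag is y-38.

y-38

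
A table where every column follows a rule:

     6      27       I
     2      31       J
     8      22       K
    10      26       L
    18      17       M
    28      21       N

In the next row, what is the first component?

46

First component: each term is the sum of the two before it, so 6, 2, 8, 10, 18, 28 → 46.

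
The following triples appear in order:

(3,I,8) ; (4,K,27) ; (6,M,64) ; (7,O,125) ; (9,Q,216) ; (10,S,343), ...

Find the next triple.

(12,U,512)

For the first entry, alternating steps +1, +2, +1, +2, …: 3, 4, 6, 7, 9, 10 → 12.
Letter: I, K, M, O, Q, S → U (letters move forward 2 places in the alphabet).
For the third entry, perfect cubes: 2³, 3³, 4³, …: 8, 27, 64, 125, 216, 343 → 512.
So the next triple is (12,U,512).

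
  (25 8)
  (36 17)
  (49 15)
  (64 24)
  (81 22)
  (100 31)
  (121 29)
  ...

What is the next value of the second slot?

38

First slot: perfect squares: 5², 6², 7², …; 25, 36, 49, 64, 81, 100, 121 → 144.
For the second slot, alternating steps +9, −2, +9, −2, …: 8, 17, 15, 24, 22, 31, 29 → 38.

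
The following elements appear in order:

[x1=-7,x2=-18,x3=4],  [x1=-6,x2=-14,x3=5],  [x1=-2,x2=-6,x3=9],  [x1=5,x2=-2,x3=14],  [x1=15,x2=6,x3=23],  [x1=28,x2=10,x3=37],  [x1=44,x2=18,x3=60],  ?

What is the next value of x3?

97

X3 goes 4, 5, 9, 14, 23, 37, 60 → 97 (each term is the sum of the two before it).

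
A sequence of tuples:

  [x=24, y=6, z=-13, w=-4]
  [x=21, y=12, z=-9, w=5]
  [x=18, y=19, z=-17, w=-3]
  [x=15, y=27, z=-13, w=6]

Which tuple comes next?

X — −3 each step: 24, 21, 18, 15 → 12.
Y: 6, 12, 19, 27 → 36 (differences are 6, 7, 8, … (increasing by 1 each time)).
Z — alternating steps +4, −8, +4, −8, …: -13, -9, -17, -13 → -21.
W goes -4, 5, -3, 6 → -2 (alternating steps +9, −8, +9, −8, …).
Putting it together: [x=12, y=36, z=-21, w=-2].

[x=12, y=36, z=-21, w=-2]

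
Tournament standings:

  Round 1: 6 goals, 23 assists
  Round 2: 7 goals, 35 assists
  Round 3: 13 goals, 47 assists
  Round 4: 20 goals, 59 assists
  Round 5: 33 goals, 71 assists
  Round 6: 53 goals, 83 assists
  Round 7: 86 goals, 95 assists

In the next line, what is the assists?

107

Goals: each term is the sum of the two before it, so 6, 7, 13, 20, 33, 53, 86 → 139.
Assists — +12 each step: 23, 35, 47, 59, 71, 83, 95 → 107.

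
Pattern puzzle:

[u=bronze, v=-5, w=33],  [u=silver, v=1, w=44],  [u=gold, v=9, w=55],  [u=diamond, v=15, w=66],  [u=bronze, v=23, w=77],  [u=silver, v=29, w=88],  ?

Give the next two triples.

U goes bronze, silver, gold, diamond, bronze, silver → gold → diamond (repeats bronze → silver → gold → diamond).
V: alternating steps +6, +8, +6, +8, …; -5, 1, 9, 15, 23, 29 → 37 → 43.
W — +11 each step: 33, 44, 55, 66, 77, 88 → 99 → 110.
Putting the parts together: [u=gold, v=37, w=99] and then [u=diamond, v=43, w=110].

[u=gold, v=37, w=99], [u=diamond, v=43, w=110]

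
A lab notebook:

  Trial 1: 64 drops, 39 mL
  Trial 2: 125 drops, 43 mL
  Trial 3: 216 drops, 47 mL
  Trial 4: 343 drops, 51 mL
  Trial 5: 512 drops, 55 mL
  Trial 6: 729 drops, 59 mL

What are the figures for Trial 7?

1000 drops, 63 mL

Drops: 64, 125, 216, 343, 512, 729 → 1000 (perfect cubes: 4³, 5³, 6³, …).
ML goes 39, 43, 47, 51, 55, 59 → 63 (+4 each step).
So the next line is 1000 drops, 63 mL.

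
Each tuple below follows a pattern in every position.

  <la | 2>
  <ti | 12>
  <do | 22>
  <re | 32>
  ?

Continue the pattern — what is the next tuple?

Note: la, ti, do, re → mi (runs through the solfège scale do→ti).
Second component — +10 each step: 2, 12, 22, 32 → 42.
Combining the parts gives <mi | 42>.

<mi | 42>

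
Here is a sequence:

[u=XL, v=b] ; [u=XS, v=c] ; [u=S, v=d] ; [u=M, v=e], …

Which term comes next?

[u=L, v=f]

U — runs through clothing sizes XS→XL: XL, XS, S, M → L.
V goes b, c, d, e → f (letters move forward 1 place in the alphabet).
Putting it together: [u=L, v=f].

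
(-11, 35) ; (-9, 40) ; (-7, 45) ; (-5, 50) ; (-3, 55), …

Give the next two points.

For the first coordinate, +2 each step: -11, -9, -7, -5, -3 → -1 → 1.
Second coordinate — +5 each step: 35, 40, 45, 50, 55 → 60 → 65.
So the next two points are (-1, 60) and (1, 65).

(-1, 60), (1, 65)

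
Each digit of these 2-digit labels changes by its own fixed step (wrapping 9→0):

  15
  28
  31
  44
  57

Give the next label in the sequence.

First digit: +1 each step, mod 10; 1, 2, 3, 4, 5 → 6.
Second digit: 5, 8, 1, 4, 7 → 0 (+3 each step, mod 10).
So the next label is 60.

60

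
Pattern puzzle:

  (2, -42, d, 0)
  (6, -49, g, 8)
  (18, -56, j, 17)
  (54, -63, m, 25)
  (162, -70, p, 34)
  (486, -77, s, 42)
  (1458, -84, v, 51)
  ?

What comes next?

(4374, -91, y, 59)

First part: ×3 each step; 2, 6, 18, 54, 162, 486, 1458 → 4374.
Second part: −7 each step; -42, -49, -56, -63, -70, -77, -84 → -91.
Letter: d, g, j, m, p, s, v → y (letters move forward 3 places in the alphabet).
Fourth part: alternating steps +8, +9, +8, +9, …, so 0, 8, 17, 25, 34, 42, 51 → 59.
Putting it together: (4374, -91, y, 59).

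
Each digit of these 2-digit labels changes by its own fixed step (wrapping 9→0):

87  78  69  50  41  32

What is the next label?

First digit goes 8, 7, 6, 5, 4, 3 → 2 (−1 each step, mod 10).
Second digit — +1 each step, mod 10: 7, 8, 9, 0, 1, 2 → 3.
Combining the parts gives 23.

23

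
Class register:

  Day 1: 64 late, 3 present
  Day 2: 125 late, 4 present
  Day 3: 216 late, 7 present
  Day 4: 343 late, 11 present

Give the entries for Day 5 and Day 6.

For the late, perfect cubes: 4³, 5³, 6³, …: 64, 125, 216, 343 → 512 → 729.
Present goes 3, 4, 7, 11 → 18 → 29 (each term is the sum of the two before it).
Putting the parts together: 512 late, 18 present and then 729 late, 29 present.

512 late, 18 present; 729 late, 29 present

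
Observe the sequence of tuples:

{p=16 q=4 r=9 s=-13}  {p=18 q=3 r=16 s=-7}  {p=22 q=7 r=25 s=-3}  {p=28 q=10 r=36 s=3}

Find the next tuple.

P goes 16, 18, 22, 28 → 36 (differences are 2, 4, 6, … (increasing by 2 each time)).
Q goes 4, 3, 7, 10 → 17 (each term is the sum of the two before it).
R: perfect squares: 3², 4², 5², …; 9, 16, 25, 36 → 49.
S: alternating steps +6, +4, +6, +4, …, so -13, -7, -3, 3 → 7.
Combining the parts gives {p=36 q=17 r=49 s=7}.

{p=36 q=17 r=49 s=7}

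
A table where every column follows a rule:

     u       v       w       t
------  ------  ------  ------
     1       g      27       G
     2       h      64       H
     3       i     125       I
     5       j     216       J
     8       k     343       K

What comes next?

13  l  512  L

Column u goes 1, 2, 3, 5, 8 → 13 (each term is the sum of the two before it).
Column v goes g, h, i, j, k → l (letters move forward 1 place in the alphabet).
Column w: perfect cubes: 3³, 4³, 5³, …; 27, 64, 125, 216, 343 → 512.
Column t: letters move forward 1 place in the alphabet, so G, H, I, J, K → L.
Putting it together: 13  l  512  L.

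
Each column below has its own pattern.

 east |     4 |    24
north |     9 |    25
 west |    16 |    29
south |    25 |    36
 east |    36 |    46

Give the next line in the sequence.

north  49  59

Direction: repeats east → north → west → south; east, north, west, south, east → north.
For the second component, perfect squares: 2², 3², 4², …: 4, 9, 16, 25, 36 → 49.
Third component: differences are 1, 4, 7, … (increasing by 3 each time); 24, 25, 29, 36, 46 → 59.
Putting it together: north  49  59.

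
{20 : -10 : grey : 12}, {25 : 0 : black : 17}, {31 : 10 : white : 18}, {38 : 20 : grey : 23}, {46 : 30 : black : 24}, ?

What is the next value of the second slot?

For the second slot, +10 each step: -10, 0, 10, 20, 30 → 40.

40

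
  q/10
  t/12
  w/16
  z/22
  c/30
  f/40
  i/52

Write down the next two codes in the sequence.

l/66, o/82

Letter: letters move forward 3 places in the alphabet, wrapping Z→A; q, t, w, z, c, f, i → l → o.
Second component: differences are 2, 4, 6, … (increasing by 2 each time); 10, 12, 16, 22, 30, 40, 52 → 66 → 82.
So the next two codes are l/66 and o/82.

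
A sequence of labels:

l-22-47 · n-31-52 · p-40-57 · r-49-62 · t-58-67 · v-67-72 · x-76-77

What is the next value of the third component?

Letter goes l, n, p, r, t, v, x → z (letters move forward 2 places in the alphabet).
Second component: +9 each step; 22, 31, 40, 49, 58, 67, 76 → 85.
Third component — +5 each step: 47, 52, 57, 62, 67, 72, 77 → 82.

82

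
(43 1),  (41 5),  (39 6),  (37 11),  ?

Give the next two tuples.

First component: 43, 41, 39, 37 → 35 → 33 (−2 each step).
Second component: 1, 5, 6, 11 → 17 → 28 (each term is the sum of the two before it).
Putting the parts together: (35 17) and then (33 28).

(35 17), (33 28)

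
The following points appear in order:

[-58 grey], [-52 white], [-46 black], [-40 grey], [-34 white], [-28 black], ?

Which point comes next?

[-22 grey]

First coordinate: +6 each step, so -58, -52, -46, -40, -34, -28 → -22.
Shade: repeats grey → white → black, so grey, white, black, grey, white, black → grey.
Combining the parts gives [-22 grey].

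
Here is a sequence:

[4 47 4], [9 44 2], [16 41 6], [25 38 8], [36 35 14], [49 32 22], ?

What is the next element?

First component: 4, 9, 16, 25, 36, 49 → 64 (perfect squares: 2², 3², 4², …).
Second component: 47, 44, 41, 38, 35, 32 → 29 (−3 each step).
Third component: each term is the sum of the two before it; 4, 2, 6, 8, 14, 22 → 36.
Putting it together: [64 29 36].

[64 29 36]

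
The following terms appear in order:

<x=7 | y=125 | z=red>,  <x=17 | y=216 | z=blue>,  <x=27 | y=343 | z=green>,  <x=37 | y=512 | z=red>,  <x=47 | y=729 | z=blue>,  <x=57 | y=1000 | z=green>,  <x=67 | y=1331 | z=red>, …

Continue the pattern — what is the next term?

<x=77 | y=1728 | z=blue>

X — +10 each step: 7, 17, 27, 37, 47, 57, 67 → 77.
For the y, perfect cubes: 5³, 6³, 7³, …: 125, 216, 343, 512, 729, 1000, 1331 → 1728.
Z: red, blue, green, red, blue, green, red → blue (repeats red → blue → green).
Putting it together: <x=77 | y=1728 | z=blue>.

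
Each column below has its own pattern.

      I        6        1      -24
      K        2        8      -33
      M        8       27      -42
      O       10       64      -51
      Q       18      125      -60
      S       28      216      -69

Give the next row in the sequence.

Letter: letters move forward 2 places in the alphabet; I, K, M, O, Q, S → U.
Second component goes 6, 2, 8, 10, 18, 28 → 46 (each term is the sum of the two before it).
Third component: perfect cubes: 1³, 2³, 3³, …; 1, 8, 27, 64, 125, 216 → 343.
Fourth component — −9 each step: -24, -33, -42, -51, -60, -69 → -78.
Combining the parts gives U  46  343  -78.

U  46  343  -78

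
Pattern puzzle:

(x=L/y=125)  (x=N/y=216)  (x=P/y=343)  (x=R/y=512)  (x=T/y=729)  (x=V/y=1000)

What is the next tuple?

(x=X/y=1331)

X goes L, N, P, R, T, V → X (letters move forward 2 places in the alphabet).
Y: perfect cubes: 5³, 6³, 7³, …, so 125, 216, 343, 512, 729, 1000 → 1331.
Combining the parts gives (x=X/y=1331).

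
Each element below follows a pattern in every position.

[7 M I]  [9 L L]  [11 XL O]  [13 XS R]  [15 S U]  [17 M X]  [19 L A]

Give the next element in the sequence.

First value: +2 each step, so 7, 9, 11, 13, 15, 17, 19 → 21.
For the size, repeats M → L → XL → XS → S: M, L, XL, XS, S, M, L → XL.
For the letter, letters move forward 3 places in the alphabet, wrapping Z→A: I, L, O, R, U, X, A → D.
Combining the parts gives [21 XL D].

[21 XL D]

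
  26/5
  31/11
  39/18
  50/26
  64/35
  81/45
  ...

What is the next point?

For the first component, differences are 5, 8, 11, … (increasing by 3 each time): 26, 31, 39, 50, 64, 81 → 101.
Second component: differences are 6, 7, 8, … (increasing by 1 each time), so 5, 11, 18, 26, 35, 45 → 56.
Combining the parts gives 101/56.

101/56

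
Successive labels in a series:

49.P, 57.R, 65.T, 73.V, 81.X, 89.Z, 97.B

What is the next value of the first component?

First component: 49, 57, 65, 73, 81, 89, 97 → 105 (+8 each step).
Letter: letters move forward 2 places in the alphabet, wrapping Z→A, so P, R, T, V, X, Z, B → D.

105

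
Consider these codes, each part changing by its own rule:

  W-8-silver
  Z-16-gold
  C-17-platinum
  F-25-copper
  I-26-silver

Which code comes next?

Letter: W, Z, C, F, I → L (letters move forward 3 places in the alphabet, wrapping Z→A).
Second component goes 8, 16, 17, 25, 26 → 34 (alternating steps +8, +1, +8, +1, …).
Metal goes silver, gold, platinum, copper, silver → gold (repeats silver → gold → platinum → copper).
Combining the parts gives L-34-gold.

L-34-gold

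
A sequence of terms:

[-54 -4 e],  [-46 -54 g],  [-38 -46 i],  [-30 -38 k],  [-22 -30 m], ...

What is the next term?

[-14 -22 o]

For the first component, +8 each step: -54, -46, -38, -30, -22 → -14.
Second component goes -4, -54, -46, -38, -30 → -22 (always the previous value of the first component).
Letter goes e, g, i, k, m → o (letters move forward 2 places in the alphabet).
Combining the parts gives [-14 -22 o].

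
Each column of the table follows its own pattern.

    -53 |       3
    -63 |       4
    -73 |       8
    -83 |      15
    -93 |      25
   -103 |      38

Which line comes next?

First component — −10 each step: -53, -63, -73, -83, -93, -103 → -113.
Second component: differences are 1, 4, 7, … (increasing by 3 each time); 3, 4, 8, 15, 25, 38 → 54.
Combining the parts gives -113  54.

-113  54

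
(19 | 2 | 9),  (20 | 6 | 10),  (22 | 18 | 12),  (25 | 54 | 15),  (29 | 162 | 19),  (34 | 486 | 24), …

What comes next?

First component: differences are 1, 2, 3, … (increasing by 1 each time); 19, 20, 22, 25, 29, 34 → 40.
Second component: 2, 6, 18, 54, 162, 486 → 1458 (×3 each step).
Third component: differences are 1, 2, 3, … (increasing by 1 each time), so 9, 10, 12, 15, 19, 24 → 30.
Combining the parts gives (40 | 1458 | 30).

(40 | 1458 | 30)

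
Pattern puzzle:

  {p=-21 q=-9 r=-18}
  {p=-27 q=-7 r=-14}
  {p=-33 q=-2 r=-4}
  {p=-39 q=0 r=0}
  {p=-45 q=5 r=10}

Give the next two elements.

{p=-51 q=7 r=14}, {p=-57 q=12 r=24}

For the p, −6 each step: -21, -27, -33, -39, -45 → -51 → -57.
Q goes -9, -7, -2, 0, 5 → 7 → 12 (alternating steps +2, +5, +2, +5, …).
For the r, always 2 × the q: -18, -14, -4, 0, 10 → 14 → 24.
Putting the parts together: {p=-51 q=7 r=14} and then {p=-57 q=12 r=24}.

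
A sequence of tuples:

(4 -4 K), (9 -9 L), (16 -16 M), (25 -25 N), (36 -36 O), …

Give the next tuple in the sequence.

(49 -49 P)

First slot — perfect squares: 2², 3², 4², …: 4, 9, 16, 25, 36 → 49.
For the second slot, always the negative of the first slot: -4, -9, -16, -25, -36 → -49.
Letter — letters move forward 1 place in the alphabet: K, L, M, N, O → P.
Combining the parts gives (49 -49 P).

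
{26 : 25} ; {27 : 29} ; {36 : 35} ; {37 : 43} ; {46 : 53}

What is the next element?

{47 : 65}

For the first slot, alternating steps +1, +9, +1, +9, …: 26, 27, 36, 37, 46 → 47.
Second slot: differences are 4, 6, 8, … (increasing by 2 each time), so 25, 29, 35, 43, 53 → 65.
So the next element is {47 : 65}.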